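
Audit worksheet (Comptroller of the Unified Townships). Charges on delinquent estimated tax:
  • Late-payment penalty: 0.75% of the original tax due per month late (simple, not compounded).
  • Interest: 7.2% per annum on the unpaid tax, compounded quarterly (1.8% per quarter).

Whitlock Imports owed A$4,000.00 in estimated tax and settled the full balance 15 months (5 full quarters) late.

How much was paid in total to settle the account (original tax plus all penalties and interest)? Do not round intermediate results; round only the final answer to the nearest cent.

A$4,823.20

Late-payment penalty: 15 × 0.75% × A$4,000.00 = A$450.00
Interest: A$4,000.00 × ((1 + 0.018)^5 − 1) = A$4,000.00 × 0.0932988… = A$373.1954…
Total = A$4,000.00 + A$450.0000 + A$373.1954… = A$4,823.20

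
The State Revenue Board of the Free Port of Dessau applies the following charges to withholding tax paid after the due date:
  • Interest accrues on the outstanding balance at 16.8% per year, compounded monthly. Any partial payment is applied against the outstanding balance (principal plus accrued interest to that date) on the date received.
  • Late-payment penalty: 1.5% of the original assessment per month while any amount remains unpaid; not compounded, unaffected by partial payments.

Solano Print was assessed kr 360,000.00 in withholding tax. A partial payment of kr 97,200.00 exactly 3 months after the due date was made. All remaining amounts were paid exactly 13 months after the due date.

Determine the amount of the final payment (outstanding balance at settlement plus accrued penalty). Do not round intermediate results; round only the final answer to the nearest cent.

Monthly rate = 16.8% ÷ 12 = 1.4%
Balance at month 3: kr 360,000.0000 × (1 + 0.014)^3 = kr 375,332.6678…
After kr 97,200.00 payment: kr 375,332.6678… − kr 97,200.00 = kr 278,132.6678…
Balance at month 13: kr 278,132.6678… × (1 + 0.014)^10 = kr 319,618.2369…
Penalty: 13 × 1.5% × kr 360,000.00 = kr 70,200.00
Final settlement = outstanding balance + penalty = kr 319,618.2369… + kr 70,200.00 = kr 389,818.24

kr 389,818.24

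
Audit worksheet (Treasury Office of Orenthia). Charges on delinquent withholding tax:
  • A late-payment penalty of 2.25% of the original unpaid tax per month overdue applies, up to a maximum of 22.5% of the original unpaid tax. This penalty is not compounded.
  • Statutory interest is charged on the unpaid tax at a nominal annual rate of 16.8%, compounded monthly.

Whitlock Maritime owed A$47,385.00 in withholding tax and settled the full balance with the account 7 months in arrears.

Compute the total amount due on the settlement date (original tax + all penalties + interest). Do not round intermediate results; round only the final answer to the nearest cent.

A$59,691.52

Penalty: 7 × 2.25% × A$47,385.00 = A$7,463.14… (below the 22.5% cap of A$10,661.63…)
Interest (16.8%/yr ÷ 12 = 1.4%/month): A$47,385.00 × ((1 + 0.014)^7 − 1) = A$4,843.3818…
Total = A$47,385.00 + A$7,463.1375 + A$4,843.3818… = A$59,691.52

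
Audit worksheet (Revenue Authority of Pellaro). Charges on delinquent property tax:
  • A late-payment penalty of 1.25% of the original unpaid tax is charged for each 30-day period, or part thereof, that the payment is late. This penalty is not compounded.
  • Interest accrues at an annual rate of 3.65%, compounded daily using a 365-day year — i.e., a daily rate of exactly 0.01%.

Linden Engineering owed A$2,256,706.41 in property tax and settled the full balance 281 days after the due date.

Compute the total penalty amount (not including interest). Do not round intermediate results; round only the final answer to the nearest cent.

Penalty periods: ⌈281/30⌉ = 10; penalty = 10 × 1.25% × A$2,256,706.41 = A$282,088.30…

A$282,088.30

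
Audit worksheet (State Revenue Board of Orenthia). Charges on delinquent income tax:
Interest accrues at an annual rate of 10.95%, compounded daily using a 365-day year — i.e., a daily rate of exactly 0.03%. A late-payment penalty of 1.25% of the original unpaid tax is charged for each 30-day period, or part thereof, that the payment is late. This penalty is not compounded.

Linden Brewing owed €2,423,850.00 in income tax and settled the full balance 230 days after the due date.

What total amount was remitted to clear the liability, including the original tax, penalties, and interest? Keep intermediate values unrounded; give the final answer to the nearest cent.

Penalty periods: ⌈230/30⌉ = 8; penalty = 8 × 1.25% × €2,423,850.00 = €242,385.00
Interest: €2,423,850.00 × ((1 + 0.0003)^230 − 1) = €2,423,850.00 × 0.07142512… = €173,123.7821…
Total = €2,423,850.00 + €242,385.0000 + €173,123.7821… = €2,839,358.78

€2,839,358.78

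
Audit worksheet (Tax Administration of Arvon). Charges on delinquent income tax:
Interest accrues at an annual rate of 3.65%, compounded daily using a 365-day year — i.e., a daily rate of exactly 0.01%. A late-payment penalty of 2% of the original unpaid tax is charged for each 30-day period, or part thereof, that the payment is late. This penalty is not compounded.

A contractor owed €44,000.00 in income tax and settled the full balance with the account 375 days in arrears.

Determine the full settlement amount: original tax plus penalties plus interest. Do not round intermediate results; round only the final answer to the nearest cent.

€57,121.24

Penalty periods: ⌈375/30⌉ = 13; penalty = 13 × 2% × €44,000.00 = €11,440.00
Interest: €44,000.00 × ((1 + 0.0001)^375 − 1) = €44,000.00 × 0.03821005… = €1,681.2422…
Total = €44,000.00 + €11,440.0000 + €1,681.2422… = €57,121.24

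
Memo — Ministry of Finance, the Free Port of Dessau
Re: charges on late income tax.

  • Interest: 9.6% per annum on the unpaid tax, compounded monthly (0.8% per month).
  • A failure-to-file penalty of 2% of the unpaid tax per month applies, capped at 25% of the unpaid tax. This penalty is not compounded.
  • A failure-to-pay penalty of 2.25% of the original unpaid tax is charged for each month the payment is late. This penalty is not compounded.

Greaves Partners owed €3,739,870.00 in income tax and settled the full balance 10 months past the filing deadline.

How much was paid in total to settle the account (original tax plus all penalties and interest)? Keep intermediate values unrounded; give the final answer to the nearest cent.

€5,639,508.20

Failure-to-file: 10 × 2% × €3,739,870.00 = €747,974.00 (under the 25% cap)
Failure-to-pay penalty = 2.25% × €3,739,870.00 × 10 mo = €841,470.75
Interest: €3,739,870.00 × ((1 + 0.008)^10 − 1) = €3,739,870.00 × 0.0829423… = €310,193.4512…
Total = €3,739,870.00 + €1,589,444.7500 + €310,193.4512… = €5,639,508.20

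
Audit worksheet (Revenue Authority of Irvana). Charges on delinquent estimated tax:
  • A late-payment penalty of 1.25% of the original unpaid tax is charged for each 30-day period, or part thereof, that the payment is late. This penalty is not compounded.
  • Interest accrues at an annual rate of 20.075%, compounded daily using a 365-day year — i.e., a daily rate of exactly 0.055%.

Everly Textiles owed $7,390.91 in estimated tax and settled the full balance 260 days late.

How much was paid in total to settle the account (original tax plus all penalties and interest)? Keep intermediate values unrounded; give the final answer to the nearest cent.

Penalty periods: ⌈260/30⌉ = 9; penalty = 9 × 1.25% × $7,390.91 = $831.48…
Interest: $7,390.91 × ((1 + 0.00055)^260 − 1) = $7,390.91 × 0.15368445… = $1,135.8679…
Total = $7,390.91 + $831.4774… + $1,135.8679… = $9,358.26

$9,358.26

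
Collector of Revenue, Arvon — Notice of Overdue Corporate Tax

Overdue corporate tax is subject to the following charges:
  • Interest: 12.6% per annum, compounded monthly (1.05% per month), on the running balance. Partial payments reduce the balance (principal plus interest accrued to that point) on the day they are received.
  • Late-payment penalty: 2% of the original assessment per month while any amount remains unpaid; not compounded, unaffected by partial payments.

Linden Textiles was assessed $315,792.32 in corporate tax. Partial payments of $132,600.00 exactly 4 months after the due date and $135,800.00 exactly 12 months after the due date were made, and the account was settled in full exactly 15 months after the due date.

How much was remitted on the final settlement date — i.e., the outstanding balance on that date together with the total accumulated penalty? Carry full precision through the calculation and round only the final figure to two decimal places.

Balance at month 4: $315,792.3200 × (1 + 0.0105)^4 = $329,265.9602…
After $132,600.00 payment: $329,265.9602… − $132,600.00 = $196,665.9602…
Balance at month 12: $196,665.9602… × (1 + 0.0105)^8 = $213,805.9267…
After $135,800.00 payment: $213,805.9267… − $135,800.00 = $78,005.9267…
Balance at month 15: $78,005.9267… × (1 + 0.0105)^3 = $80,489.0041…
Penalty: 15 × 2% × $315,792.32 = $94,737.70…
Final settlement = outstanding balance + penalty = $80,489.0041… + $94,737.70… = $175,226.70

$175,226.70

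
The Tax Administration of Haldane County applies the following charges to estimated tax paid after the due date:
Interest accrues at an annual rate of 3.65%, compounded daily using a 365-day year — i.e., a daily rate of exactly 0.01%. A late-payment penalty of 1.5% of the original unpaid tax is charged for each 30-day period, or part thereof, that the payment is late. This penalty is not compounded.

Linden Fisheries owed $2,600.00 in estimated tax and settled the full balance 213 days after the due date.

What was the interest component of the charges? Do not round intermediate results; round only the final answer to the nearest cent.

Interest: $2,600.00 × ((1 + 0.0001)^213 − 1) = $2,600.00 × 0.02152738… = $55.9712…

$55.97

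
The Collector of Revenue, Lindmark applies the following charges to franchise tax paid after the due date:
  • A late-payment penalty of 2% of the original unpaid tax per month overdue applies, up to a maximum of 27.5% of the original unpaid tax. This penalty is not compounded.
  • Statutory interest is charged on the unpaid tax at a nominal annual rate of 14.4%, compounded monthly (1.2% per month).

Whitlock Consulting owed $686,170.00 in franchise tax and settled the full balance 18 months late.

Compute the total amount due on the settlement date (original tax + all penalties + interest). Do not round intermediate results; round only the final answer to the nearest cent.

$1,039,209.74

Penalty (uncapped): 18 × 2% × $686,170.00 = $247,021.20; cap = 27.5% × $686,170.00 = $188,696.75 → penalty = $188,696.75
Interest: $686,170.00 × ((1 + 0.012)^18 − 1) = $686,170.00 × 0.2395077… = $164,342.9908…
Total = $686,170.00 + $188,696.7500 + $164,342.9908… = $1,039,209.74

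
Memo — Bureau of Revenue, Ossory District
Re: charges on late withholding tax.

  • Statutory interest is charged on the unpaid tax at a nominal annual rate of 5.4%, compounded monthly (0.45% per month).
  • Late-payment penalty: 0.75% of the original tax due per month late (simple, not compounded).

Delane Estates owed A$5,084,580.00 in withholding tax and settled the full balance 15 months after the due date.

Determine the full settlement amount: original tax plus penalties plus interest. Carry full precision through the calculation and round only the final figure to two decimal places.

Late-payment penalty = 0.75% × A$5,084,580.00 × 15 mo = A$572,015.25
Interest: A$5,084,580.00 × ((1 + 0.0045)^15 − 1) = A$5,084,580.00 × 0.0696683… = A$354,233.9289…
Total = A$5,084,580.00 + A$572,015.2500 + A$354,233.9289… = A$6,010,829.18

A$6,010,829.18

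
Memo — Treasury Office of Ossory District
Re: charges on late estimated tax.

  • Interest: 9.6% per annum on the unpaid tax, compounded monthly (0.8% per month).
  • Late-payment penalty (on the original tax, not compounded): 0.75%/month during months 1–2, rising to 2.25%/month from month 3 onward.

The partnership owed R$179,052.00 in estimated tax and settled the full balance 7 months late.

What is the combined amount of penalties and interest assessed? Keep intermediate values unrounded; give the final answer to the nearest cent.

R$33,099.92

Penalty, months 1–2: 2 × 0.75% × R$179,052.00 = R$2,685.78
Penalty, months 3–7: 5 × 2.25% × R$179,052.00 = R$20,143.35
Interest: R$179,052.00 × ((1 + 0.008)^7 − 1) = R$179,052.00 × 0.0573621… = R$10,270.7923…
Penalties + interest = R$22,829.1300 + R$10,270.7923… = R$33,099.92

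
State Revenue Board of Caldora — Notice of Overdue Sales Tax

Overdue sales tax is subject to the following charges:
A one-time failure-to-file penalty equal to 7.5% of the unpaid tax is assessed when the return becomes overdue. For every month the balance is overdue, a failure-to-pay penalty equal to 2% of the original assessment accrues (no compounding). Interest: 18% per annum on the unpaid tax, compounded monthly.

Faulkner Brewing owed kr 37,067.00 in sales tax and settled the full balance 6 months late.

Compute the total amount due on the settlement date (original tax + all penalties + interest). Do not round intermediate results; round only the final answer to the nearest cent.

kr 47,758.73

Failure-to-file penalty: 7.5% × kr 37,067.00 = kr 2,780.03…
Failure-to-pay penalty = 2% × kr 37,067.00 × 6 mo = kr 4,448.04
Interest (18%/yr ÷ 12 = 1.5%/month): kr 37,067.00 × ((1 + 0.015)^6 − 1) = kr 3,463.6615…
Total = kr 37,067.00 + kr 7,228.0650 + kr 3,463.6615… = kr 47,758.73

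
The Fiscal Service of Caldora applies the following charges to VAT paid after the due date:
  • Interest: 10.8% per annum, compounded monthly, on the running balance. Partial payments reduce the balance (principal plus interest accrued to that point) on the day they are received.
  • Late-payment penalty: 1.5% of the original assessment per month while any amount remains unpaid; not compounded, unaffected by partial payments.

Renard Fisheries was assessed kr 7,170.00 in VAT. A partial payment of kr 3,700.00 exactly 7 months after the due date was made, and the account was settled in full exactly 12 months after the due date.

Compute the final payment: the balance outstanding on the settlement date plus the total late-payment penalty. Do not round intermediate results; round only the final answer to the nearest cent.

kr 5,404.94

Monthly rate = 10.8% ÷ 12 = 0.9%
Balance at month 7: kr 7,170.0000 × (1 + 0.009)^7 = kr 7,634.0908…
After kr 3,700.00 payment: kr 7,634.0908… − kr 3,700.00 = kr 3,934.0908…
Balance at month 12: kr 3,934.0908… × (1 + 0.009)^5 = kr 4,114.3403…
Penalty: 12 × 1.5% × kr 7,170.00 = kr 1,290.60
Final settlement = outstanding balance + penalty = kr 4,114.3403… + kr 1,290.60 = kr 5,404.94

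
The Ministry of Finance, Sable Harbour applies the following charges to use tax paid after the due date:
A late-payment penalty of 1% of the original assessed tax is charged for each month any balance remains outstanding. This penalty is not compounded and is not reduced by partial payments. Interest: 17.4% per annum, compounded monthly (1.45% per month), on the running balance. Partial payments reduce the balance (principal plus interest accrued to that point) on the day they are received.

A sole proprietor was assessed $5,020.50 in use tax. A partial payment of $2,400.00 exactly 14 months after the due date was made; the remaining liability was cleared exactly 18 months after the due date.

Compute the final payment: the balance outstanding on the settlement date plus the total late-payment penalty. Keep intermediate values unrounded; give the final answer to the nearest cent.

Balance at month 14: $5,020.5000 × (1 + 0.0145)^14 = $6,141.5175…
After $2,400.00 payment: $6,141.5175… − $2,400.00 = $3,741.5175…
Balance at month 18: $3,741.5175… × (1 + 0.0145)^4 = $3,963.2912…
Penalty: 18 × 1% × $5,020.50 = $903.69
Final settlement = outstanding balance + penalty = $3,963.2912… + $903.69 = $4,866.98

$4,866.98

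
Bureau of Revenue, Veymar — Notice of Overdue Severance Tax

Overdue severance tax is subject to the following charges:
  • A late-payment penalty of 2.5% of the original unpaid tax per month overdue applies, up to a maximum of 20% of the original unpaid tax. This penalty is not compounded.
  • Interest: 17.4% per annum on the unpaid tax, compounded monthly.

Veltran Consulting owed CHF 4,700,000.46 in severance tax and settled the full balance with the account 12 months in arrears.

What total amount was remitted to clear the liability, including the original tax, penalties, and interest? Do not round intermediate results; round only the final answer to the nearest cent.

Penalty (uncapped): 12 × 2.5% × CHF 4,700,000.46 = CHF 1,410,000.14…; cap = 20% × CHF 4,700,000.46 = CHF 940,000.09… → penalty = CHF 940,000.09…
Interest (17.4%/yr ÷ 12 = 1.45%/month): CHF 4,700,000.46 × ((1 + 0.0145)^12 − 1) = CHF 886,277.1849…
Total = CHF 4,700,000.46 + CHF 940,000.0920 + CHF 886,277.1849… = CHF 6,526,277.74

CHF 6,526,277.74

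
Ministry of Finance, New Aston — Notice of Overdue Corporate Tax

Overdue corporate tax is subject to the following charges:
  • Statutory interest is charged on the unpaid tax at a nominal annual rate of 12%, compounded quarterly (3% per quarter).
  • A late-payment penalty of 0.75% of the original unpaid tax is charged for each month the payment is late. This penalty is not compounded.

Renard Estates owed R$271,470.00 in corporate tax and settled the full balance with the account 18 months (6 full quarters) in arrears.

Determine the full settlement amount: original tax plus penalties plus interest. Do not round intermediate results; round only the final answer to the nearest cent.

Late-payment penalty = 0.75% × R$271,470.00 × 18 mo = R$36,648.45
Interest: R$271,470.00 × ((1 + 0.03)^6 − 1) = R$271,470.00 × 0.1940523… = R$52,679.3769…
Total = R$271,470.00 + R$36,648.4500 + R$52,679.3769… = R$360,797.83

R$360,797.83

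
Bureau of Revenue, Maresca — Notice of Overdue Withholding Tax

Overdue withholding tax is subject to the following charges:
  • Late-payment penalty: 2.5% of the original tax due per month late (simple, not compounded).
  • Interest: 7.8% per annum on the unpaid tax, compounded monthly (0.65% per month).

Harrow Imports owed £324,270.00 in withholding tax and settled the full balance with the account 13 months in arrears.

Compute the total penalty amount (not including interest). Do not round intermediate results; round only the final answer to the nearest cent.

Late-payment penalty: 13 × 2.5% × £324,270.00 = £105,387.75

£105,387.75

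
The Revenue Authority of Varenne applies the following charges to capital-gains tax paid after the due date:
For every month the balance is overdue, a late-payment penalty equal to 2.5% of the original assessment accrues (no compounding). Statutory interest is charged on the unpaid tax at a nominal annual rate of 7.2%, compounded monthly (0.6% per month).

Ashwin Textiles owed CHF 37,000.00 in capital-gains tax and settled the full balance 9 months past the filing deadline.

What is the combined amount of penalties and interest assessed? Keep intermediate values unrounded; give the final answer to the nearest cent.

Late-payment penalty = 2.5% × CHF 37,000.00 × 9 mo = CHF 8,325.00
Interest: CHF 37,000.00 × ((1 + 0.006)^9 − 1) = CHF 37,000.00 × 0.0553143… = CHF 2,046.6294…
Penalties + interest = CHF 8,325.0000 + CHF 2,046.6294… = CHF 10,371.63

CHF 10,371.63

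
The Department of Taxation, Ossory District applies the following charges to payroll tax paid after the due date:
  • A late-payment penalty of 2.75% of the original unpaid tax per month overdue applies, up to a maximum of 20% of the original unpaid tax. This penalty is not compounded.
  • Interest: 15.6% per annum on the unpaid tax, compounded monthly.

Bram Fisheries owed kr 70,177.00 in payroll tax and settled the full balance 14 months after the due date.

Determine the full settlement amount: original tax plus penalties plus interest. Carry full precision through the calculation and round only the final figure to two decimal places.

kr 98,122.05

Penalty (uncapped): 14 × 2.75% × kr 70,177.00 = kr 27,018.15…; cap = 20% × kr 70,177.00 = kr 14,035.40 → penalty = kr 14,035.40
Interest (15.6%/yr ÷ 12 = 1.3%/month): kr 70,177.00 × ((1 + 0.013)^14 − 1) = kr 13,909.6467…
Total = kr 70,177.00 + kr 14,035.4000 + kr 13,909.6467… = kr 98,122.05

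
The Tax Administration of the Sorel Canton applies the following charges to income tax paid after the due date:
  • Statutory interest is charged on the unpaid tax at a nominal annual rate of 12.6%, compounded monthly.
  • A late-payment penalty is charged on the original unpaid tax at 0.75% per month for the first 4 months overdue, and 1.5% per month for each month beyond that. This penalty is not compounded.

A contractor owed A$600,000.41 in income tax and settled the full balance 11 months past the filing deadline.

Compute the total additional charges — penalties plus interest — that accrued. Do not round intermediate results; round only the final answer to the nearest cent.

Penalty, months 1–4: 4 × 0.75% × A$600,000.41 = A$18,000.01…
Penalty, months 5–11: 7 × 1.5% × A$600,000.41 = A$63,000.04…
Interest (12.6%/yr ÷ 12 = 1.05%/month): A$600,000.41 × ((1 + 0.0105)^11 − 1) = A$73,055.3473…
Penalties + interest = A$81,000.0554… + A$73,055.3473… = A$154,055.40

A$154,055.40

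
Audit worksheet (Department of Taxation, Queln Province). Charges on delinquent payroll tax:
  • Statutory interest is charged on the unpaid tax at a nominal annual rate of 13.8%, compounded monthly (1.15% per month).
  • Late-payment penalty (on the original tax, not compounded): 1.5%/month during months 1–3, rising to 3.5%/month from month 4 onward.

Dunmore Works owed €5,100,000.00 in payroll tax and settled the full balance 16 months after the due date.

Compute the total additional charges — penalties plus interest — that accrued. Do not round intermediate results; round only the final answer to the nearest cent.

Penalty, months 1–3: 3 × 1.5% × €5,100,000.00 = €229,500.00
Penalty, months 4–16: 13 × 3.5% × €5,100,000.00 = €2,320,500.00
Interest: €5,100,000.00 × ((1 + 0.0115)^16 − 1) = €5,100,000.00 × 0.2007544… = €1,023,847.5385…
Penalties + interest = €2,550,000.0000 + €1,023,847.5385… = €3,573,847.54

€3,573,847.54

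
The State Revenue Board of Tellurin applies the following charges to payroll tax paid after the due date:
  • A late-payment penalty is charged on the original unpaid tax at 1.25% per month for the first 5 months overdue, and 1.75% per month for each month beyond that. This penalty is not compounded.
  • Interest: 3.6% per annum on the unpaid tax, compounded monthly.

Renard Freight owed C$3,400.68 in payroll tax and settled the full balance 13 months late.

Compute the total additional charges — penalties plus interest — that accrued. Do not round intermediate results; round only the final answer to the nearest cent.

Penalty, months 1–5: 5 × 1.25% × C$3,400.68 = C$212.54…
Penalty, months 6–13: 8 × 1.75% × C$3,400.68 = C$476.10…
Interest (3.6%/yr ÷ 12 = 0.3%/month): C$3,400.68 × ((1 + 0.003)^13 − 1) = C$135.0403…
Penalties + interest = C$688.6377 + C$135.0403… = C$823.68

C$823.68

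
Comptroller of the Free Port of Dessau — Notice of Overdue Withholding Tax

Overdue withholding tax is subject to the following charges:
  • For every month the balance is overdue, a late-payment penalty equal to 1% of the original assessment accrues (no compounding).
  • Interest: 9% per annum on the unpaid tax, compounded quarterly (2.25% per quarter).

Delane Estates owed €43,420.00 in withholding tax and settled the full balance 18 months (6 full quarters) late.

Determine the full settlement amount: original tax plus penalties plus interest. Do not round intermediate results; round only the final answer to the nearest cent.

Late-payment penalty = 1% × €43,420.00 × 18 mo = €7,815.60
Interest: €43,420.00 × ((1 + 0.0225)^6 − 1) = €43,420.00 × 0.1428254… = €6,201.4807…
Total = €43,420.00 + €7,815.6000 + €6,201.4807… = €57,437.08

€57,437.08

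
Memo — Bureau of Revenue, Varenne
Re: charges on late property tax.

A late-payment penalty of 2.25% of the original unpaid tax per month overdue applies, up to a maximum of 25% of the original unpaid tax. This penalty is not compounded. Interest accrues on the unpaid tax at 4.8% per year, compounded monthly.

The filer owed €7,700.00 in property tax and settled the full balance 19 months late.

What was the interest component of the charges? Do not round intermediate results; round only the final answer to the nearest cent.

Interest (4.8%/yr ÷ 12 = 0.4%/month): €7,700.00 × ((1 + 0.004)^19 − 1) = €606.7525…

€606.75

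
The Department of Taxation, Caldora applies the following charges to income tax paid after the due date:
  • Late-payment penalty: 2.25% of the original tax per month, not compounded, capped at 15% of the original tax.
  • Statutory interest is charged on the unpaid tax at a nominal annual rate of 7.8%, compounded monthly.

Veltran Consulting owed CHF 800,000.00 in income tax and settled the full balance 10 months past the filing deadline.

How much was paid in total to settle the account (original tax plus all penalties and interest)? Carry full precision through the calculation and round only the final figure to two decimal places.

Penalty (uncapped): 10 × 2.25% × CHF 800,000.00 = CHF 180,000.00; cap = 15% × CHF 800,000.00 = CHF 120,000.00 → penalty = CHF 120,000.00
Interest (7.8%/yr ÷ 12 = 0.65%/month): CHF 800,000.00 × ((1 + 0.0065)^10 − 1) = CHF 53,547.6662…
Total = CHF 800,000.00 + CHF 120,000.0000 + CHF 53,547.6662… = CHF 973,547.67

CHF 973,547.67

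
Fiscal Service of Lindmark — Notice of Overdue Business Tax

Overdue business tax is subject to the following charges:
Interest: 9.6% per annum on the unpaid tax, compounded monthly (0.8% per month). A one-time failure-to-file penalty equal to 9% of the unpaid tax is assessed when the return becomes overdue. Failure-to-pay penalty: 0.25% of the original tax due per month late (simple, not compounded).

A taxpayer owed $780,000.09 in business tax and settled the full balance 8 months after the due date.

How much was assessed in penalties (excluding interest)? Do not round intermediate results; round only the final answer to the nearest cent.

Failure-to-file penalty: 9% × $780,000.09 = $70,200.01…
Failure-to-pay penalty = 0.25% × $780,000.09 × 8 mo = $15,600.00…
Total penalty = $70,200.01… + $15,600.00… = $85,800.01

$85,800.01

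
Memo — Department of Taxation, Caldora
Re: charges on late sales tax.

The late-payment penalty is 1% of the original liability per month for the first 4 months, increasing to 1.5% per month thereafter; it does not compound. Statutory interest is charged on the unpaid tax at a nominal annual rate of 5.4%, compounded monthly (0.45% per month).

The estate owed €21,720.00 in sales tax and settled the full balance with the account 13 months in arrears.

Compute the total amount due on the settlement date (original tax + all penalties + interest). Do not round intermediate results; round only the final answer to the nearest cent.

Penalty, months 1–4: 4 × 1% × €21,720.00 = €868.80
Penalty, months 5–13: 9 × 1.5% × €21,720.00 = €2,932.20
Interest: €21,720.00 × ((1 + 0.0045)^13 − 1) = €21,720.00 × 0.0601059… = €1,305.4992…
Total = €21,720.00 + €3,801.0000 + €1,305.4992… = €26,826.50

€26,826.50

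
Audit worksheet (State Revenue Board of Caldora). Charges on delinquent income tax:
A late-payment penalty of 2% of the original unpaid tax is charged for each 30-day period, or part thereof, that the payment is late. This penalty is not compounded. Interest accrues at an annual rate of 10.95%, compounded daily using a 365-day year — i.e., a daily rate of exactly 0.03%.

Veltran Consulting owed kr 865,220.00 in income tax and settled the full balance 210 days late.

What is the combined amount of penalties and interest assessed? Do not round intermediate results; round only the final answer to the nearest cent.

Penalty periods: ⌈210/30⌉ = 7; penalty = 7 × 2% × kr 865,220.00 = kr 121,130.80
Interest: kr 865,220.00 × ((1 + 0.0003)^210 − 1) = kr 865,220.00 × 0.06501678… = kr 56,253.8156…
Penalties + interest = kr 121,130.8000 + kr 56,253.8156… = kr 177,384.62

kr 177,384.62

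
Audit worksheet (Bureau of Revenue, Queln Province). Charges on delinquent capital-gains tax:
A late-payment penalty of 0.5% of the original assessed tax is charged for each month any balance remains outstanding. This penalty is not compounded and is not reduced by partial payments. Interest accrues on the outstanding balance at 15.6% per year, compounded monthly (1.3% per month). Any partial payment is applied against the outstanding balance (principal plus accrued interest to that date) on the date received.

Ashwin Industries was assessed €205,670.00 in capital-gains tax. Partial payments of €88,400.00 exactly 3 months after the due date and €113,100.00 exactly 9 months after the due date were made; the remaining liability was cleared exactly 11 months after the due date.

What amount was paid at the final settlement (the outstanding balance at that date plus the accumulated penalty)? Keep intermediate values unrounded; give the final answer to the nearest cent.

€34,298.22

Balance at month 3: €205,670.0000 × (1 + 0.013)^3 = €213,795.8565…
After €88,400.00 payment: €213,795.8565… − €88,400.00 = €125,395.8565…
Balance at month 9: €125,395.8565… × (1 + 0.013)^6 = €135,500.1757…
After €113,100.00 payment: €135,500.1757… − €113,100.00 = €22,400.1757…
Balance at month 11: €22,400.1757… × (1 + 0.013)^2 = €22,986.3659…
Penalty: 11 × 0.5% × €205,670.00 = €11,311.85
Final settlement = outstanding balance + penalty = €22,986.3659… + €11,311.85 = €34,298.22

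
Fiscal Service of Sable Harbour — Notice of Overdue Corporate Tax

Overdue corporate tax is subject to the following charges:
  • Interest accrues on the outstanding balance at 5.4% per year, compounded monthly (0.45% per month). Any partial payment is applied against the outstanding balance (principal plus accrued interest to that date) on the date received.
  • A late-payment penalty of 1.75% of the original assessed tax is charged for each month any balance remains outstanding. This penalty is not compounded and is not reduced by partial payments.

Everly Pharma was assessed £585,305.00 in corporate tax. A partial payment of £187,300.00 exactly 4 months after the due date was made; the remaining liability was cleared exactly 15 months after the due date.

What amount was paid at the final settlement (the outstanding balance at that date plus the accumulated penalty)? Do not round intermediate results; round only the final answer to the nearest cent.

£582,941.96

Balance at month 4: £585,305.0000 × (1 + 0.0045)^4 = £595,911.8181…
After £187,300.00 payment: £595,911.8181… − £187,300.00 = £408,611.8181…
Balance at month 15: £408,611.8181… × (1 + 0.0045)^11 = £429,299.3939…
Penalty: 15 × 1.75% × £585,305.00 = £153,642.56…
Final settlement = outstanding balance + penalty = £429,299.3939… + £153,642.56… = £582,941.96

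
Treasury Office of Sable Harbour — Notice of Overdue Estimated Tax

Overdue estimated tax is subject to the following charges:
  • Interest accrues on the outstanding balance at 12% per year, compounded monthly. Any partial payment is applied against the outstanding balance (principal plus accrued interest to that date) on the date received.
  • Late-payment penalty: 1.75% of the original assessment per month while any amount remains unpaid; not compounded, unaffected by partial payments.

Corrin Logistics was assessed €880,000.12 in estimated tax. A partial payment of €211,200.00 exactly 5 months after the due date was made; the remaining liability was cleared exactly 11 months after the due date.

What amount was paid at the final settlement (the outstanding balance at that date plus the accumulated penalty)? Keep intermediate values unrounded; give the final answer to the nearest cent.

€926,995.25

Monthly rate = 12% ÷ 12 = 1%
Balance at month 5: €880,000.1200 × (1 + 0.01)^5 = €924,888.9702…
After €211,200.00 payment: €924,888.9702… − €211,200.00 = €713,688.9702…
Balance at month 11: €713,688.9702… × (1 + 0.01)^6 = €757,595.2231…
Penalty: 11 × 1.75% × €880,000.12 = €169,400.02…
Final settlement = outstanding balance + penalty = €757,595.2231… + €169,400.02… = €926,995.25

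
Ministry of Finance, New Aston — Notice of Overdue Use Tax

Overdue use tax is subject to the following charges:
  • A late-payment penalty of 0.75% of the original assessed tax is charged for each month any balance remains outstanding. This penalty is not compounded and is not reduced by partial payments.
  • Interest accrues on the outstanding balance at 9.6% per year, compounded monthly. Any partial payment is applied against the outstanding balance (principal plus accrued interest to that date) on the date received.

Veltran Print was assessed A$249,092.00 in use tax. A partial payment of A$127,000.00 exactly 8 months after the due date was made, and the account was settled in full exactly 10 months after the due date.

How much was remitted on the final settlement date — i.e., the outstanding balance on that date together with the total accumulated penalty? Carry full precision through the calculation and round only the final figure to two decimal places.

Monthly rate = 9.6% ÷ 12 = 0.8%
Balance at month 8: A$249,092.0000 × (1 + 0.008)^8 = A$265,487.4747…
After A$127,000.00 payment: A$265,487.4747… − A$127,000.00 = A$138,487.4747…
Balance at month 10: A$138,487.4747… × (1 + 0.008)^2 = A$140,712.1375…
Penalty: 10 × 0.75% × A$249,092.00 = A$18,681.90
Final settlement = outstanding balance + penalty = A$140,712.1375… + A$18,681.90 = A$159,394.04

A$159,394.04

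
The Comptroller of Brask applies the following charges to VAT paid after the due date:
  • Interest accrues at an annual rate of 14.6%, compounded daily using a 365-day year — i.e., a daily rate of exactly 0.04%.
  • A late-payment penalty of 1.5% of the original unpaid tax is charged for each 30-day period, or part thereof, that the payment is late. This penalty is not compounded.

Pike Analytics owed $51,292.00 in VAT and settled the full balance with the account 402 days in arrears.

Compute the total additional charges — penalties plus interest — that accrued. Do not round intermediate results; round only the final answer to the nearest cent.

Penalty periods: ⌈402/30⌉ = 14; penalty = 14 × 1.5% × $51,292.00 = $10,771.32
Interest: $51,292.00 × ((1 + 0.0004)^402 − 1) = $51,292.00 × 0.17441230… = $8,945.9555…
Penalties + interest = $10,771.3200 + $8,945.9555… = $19,717.28

$19,717.28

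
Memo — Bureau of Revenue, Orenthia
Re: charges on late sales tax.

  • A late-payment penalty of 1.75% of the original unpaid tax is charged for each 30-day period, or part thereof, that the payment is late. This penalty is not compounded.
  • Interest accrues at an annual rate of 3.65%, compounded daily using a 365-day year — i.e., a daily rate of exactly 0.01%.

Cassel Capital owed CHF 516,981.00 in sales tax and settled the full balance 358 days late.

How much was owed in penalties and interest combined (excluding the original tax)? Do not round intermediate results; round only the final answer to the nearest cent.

Penalty periods: ⌈358/30⌉ = 12; penalty = 12 × 1.75% × CHF 516,981.00 = CHF 108,566.01
Interest: CHF 516,981.00 × ((1 + 0.0001)^358 − 1) = CHF 516,981.00 × 0.03644668… = CHF 18,842.2416…
Penalties + interest = CHF 108,566.0100 + CHF 18,842.2416… = CHF 127,408.25

CHF 127,408.25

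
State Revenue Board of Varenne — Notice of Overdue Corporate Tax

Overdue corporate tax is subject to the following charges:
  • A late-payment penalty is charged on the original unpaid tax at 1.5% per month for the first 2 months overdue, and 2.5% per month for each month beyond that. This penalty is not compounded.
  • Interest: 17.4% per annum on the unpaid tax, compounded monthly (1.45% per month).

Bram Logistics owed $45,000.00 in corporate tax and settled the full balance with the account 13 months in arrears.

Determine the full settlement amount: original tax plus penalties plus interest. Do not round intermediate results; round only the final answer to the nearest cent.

Penalty, months 1–2: 2 × 1.5% × $45,000.00 = $1,350.00
Penalty, months 3–13: 11 × 2.5% × $45,000.00 = $12,375.00
Interest: $45,000.00 × ((1 + 0.0145)^13 − 1) = $45,000.00 × 0.2058039… = $9,261.1735…
Total = $45,000.00 + $13,725.0000 + $9,261.1735… = $67,986.17

$67,986.17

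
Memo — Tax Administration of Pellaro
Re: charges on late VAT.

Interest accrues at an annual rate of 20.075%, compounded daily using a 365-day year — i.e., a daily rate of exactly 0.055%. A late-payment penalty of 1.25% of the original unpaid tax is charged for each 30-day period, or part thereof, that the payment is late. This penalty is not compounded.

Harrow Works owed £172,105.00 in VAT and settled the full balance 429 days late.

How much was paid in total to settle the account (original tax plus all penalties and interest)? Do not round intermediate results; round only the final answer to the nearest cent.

Penalty periods: ⌈429/30⌉ = 15; penalty = 15 × 1.25% × £172,105.00 = £32,269.69…
Interest: £172,105.00 × ((1 + 0.00055)^429 − 1) = £172,105.00 × 0.26602888… = £45,784.9008…
Total = £172,105.00 + £32,269.6875 + £45,784.9008… = £250,159.59

£250,159.59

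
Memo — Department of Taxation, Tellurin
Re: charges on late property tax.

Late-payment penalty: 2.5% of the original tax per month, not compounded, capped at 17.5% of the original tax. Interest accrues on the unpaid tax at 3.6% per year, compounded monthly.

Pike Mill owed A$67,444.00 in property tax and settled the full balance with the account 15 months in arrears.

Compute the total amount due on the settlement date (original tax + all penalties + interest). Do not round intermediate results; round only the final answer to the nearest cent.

Penalty (uncapped): 15 × 2.5% × A$67,444.00 = A$25,291.50; cap = 17.5% × A$67,444.00 = A$11,802.70 → penalty = A$11,802.70
Interest (3.6%/yr ÷ 12 = 0.3%/month): A$67,444.00 × ((1 + 0.003)^15 − 1) = A$3,099.5506…
Total = A$67,444.00 + A$11,802.7000 + A$3,099.5506… = A$82,346.25

A$82,346.25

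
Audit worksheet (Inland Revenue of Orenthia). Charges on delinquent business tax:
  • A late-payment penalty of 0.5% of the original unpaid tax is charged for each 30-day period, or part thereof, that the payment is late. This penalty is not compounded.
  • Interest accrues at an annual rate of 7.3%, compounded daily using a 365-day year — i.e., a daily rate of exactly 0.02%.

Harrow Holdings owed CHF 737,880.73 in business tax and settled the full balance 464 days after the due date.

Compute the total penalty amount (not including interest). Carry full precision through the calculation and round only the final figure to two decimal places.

CHF 59,030.46

Penalty periods: ⌈464/30⌉ = 16; penalty = 16 × 0.5% × CHF 737,880.73 = CHF 59,030.46…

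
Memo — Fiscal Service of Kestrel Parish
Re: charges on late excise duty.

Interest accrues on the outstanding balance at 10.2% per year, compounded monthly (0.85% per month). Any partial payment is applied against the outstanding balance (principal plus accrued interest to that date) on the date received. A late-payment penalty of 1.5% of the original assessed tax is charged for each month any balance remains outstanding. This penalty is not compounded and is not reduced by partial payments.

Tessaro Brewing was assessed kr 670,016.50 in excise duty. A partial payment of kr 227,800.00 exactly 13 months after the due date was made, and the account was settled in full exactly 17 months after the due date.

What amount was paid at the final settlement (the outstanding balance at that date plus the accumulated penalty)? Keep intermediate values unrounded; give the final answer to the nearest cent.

kr 708,915.48

Balance at month 13: kr 670,016.5000 × (1 + 0.0085)^13 = kr 747,949.4222…
After kr 227,800.00 payment: kr 747,949.4222… − kr 227,800.00 = kr 520,149.4222…
Balance at month 17: kr 520,149.4222… × (1 + 0.0085)^4 = kr 538,061.2678…
Penalty: 17 × 1.5% × kr 670,016.50 = kr 170,854.21…
Final settlement = outstanding balance + penalty = kr 538,061.2678… + kr 170,854.21… = kr 708,915.48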